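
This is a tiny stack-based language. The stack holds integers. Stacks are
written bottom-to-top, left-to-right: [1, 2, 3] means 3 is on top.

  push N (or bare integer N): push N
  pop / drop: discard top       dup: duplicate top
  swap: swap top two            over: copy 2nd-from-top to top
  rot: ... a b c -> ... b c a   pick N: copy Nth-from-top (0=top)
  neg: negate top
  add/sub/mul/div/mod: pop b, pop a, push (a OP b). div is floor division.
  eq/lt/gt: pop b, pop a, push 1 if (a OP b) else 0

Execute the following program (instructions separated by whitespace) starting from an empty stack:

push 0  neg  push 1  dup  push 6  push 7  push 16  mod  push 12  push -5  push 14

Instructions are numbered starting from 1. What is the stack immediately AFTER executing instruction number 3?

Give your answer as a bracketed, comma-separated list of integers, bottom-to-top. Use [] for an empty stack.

Step 1 ('push 0'): [0]
Step 2 ('neg'): [0]
Step 3 ('push 1'): [0, 1]

Answer: [0, 1]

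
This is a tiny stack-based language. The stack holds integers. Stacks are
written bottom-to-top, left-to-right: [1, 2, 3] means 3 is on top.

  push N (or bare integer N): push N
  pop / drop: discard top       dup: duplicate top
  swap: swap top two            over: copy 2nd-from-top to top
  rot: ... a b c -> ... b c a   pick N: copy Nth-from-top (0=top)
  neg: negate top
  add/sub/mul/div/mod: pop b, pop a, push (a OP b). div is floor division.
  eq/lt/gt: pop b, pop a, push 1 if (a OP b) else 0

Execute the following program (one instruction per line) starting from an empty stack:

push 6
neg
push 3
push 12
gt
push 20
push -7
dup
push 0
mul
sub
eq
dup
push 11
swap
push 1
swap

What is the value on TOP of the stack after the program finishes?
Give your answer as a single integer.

After 'push 6': [6]
After 'neg': [-6]
After 'push 3': [-6, 3]
After 'push 12': [-6, 3, 12]
After 'gt': [-6, 0]
After 'push 20': [-6, 0, 20]
After 'push -7': [-6, 0, 20, -7]
After 'dup': [-6, 0, 20, -7, -7]
After 'push 0': [-6, 0, 20, -7, -7, 0]
After 'mul': [-6, 0, 20, -7, 0]
After 'sub': [-6, 0, 20, -7]
After 'eq': [-6, 0, 0]
After 'dup': [-6, 0, 0, 0]
After 'push 11': [-6, 0, 0, 0, 11]
After 'swap': [-6, 0, 0, 11, 0]
After 'push 1': [-6, 0, 0, 11, 0, 1]
After 'swap': [-6, 0, 0, 11, 1, 0]

Answer: 0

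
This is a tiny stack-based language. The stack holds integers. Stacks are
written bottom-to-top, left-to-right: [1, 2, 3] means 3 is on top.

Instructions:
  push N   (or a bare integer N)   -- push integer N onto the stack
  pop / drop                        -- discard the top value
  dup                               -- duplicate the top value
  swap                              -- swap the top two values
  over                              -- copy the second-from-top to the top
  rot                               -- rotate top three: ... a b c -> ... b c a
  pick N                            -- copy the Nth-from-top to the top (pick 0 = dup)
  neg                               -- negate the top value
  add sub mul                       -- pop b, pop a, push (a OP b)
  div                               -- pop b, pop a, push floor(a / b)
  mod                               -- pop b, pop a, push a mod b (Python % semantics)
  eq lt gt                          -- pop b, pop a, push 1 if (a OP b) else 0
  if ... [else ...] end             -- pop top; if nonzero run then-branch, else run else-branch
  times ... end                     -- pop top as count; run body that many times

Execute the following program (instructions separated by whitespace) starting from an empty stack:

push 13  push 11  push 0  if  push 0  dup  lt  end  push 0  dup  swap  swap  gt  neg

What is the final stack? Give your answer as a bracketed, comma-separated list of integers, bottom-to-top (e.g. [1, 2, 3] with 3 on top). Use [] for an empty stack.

After 'push 13': [13]
After 'push 11': [13, 11]
After 'push 0': [13, 11, 0]
After 'if': [13, 11]
After 'push 0': [13, 11, 0]
After 'dup': [13, 11, 0, 0]
After 'swap': [13, 11, 0, 0]
After 'swap': [13, 11, 0, 0]
After 'gt': [13, 11, 0]
After 'neg': [13, 11, 0]

Answer: [13, 11, 0]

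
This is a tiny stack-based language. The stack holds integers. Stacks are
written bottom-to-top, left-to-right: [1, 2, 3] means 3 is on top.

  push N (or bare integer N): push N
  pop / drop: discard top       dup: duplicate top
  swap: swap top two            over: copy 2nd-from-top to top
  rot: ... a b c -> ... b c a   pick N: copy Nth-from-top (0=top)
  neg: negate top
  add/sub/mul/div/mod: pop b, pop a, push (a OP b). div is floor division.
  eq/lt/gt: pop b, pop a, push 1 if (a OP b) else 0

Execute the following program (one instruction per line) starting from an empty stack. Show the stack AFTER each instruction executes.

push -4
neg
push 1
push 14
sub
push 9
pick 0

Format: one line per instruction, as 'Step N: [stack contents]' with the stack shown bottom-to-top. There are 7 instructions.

Step 1: [-4]
Step 2: [4]
Step 3: [4, 1]
Step 4: [4, 1, 14]
Step 5: [4, -13]
Step 6: [4, -13, 9]
Step 7: [4, -13, 9, 9]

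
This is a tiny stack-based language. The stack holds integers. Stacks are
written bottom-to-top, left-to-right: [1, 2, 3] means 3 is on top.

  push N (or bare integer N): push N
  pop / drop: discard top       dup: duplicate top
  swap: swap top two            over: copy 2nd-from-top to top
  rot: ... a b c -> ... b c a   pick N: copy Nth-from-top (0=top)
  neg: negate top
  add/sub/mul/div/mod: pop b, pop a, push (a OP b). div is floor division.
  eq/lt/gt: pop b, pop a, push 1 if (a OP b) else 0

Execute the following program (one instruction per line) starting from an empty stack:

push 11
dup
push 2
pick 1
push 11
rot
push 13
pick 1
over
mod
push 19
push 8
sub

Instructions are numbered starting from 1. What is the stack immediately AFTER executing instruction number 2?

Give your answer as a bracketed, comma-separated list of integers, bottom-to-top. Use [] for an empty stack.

Step 1 ('push 11'): [11]
Step 2 ('dup'): [11, 11]

Answer: [11, 11]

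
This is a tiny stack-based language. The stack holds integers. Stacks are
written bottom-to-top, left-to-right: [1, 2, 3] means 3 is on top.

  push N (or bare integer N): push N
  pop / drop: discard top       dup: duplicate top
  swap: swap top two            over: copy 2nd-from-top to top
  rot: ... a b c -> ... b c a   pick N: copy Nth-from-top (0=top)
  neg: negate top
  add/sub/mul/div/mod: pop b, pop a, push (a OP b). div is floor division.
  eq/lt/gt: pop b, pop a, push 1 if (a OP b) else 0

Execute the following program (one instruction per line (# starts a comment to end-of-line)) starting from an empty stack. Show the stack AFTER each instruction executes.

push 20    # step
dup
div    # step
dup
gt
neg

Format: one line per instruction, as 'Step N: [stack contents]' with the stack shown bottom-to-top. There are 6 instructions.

Step 1: [20]
Step 2: [20, 20]
Step 3: [1]
Step 4: [1, 1]
Step 5: [0]
Step 6: [0]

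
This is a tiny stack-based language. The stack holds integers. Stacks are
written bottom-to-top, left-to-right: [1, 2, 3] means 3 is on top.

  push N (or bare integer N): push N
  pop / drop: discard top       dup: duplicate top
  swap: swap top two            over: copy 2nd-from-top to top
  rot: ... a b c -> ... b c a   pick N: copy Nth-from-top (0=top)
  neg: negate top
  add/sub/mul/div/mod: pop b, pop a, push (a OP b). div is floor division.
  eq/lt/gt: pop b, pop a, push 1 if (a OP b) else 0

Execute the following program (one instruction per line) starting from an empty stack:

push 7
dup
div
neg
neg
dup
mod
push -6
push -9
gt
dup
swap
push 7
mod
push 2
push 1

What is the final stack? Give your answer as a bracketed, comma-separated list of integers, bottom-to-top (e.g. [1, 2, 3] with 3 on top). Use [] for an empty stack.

After 'push 7': [7]
After 'dup': [7, 7]
After 'div': [1]
After 'neg': [-1]
After 'neg': [1]
After 'dup': [1, 1]
After 'mod': [0]
After 'push -6': [0, -6]
After 'push -9': [0, -6, -9]
After 'gt': [0, 1]
After 'dup': [0, 1, 1]
After 'swap': [0, 1, 1]
After 'push 7': [0, 1, 1, 7]
After 'mod': [0, 1, 1]
After 'push 2': [0, 1, 1, 2]
After 'push 1': [0, 1, 1, 2, 1]

Answer: [0, 1, 1, 2, 1]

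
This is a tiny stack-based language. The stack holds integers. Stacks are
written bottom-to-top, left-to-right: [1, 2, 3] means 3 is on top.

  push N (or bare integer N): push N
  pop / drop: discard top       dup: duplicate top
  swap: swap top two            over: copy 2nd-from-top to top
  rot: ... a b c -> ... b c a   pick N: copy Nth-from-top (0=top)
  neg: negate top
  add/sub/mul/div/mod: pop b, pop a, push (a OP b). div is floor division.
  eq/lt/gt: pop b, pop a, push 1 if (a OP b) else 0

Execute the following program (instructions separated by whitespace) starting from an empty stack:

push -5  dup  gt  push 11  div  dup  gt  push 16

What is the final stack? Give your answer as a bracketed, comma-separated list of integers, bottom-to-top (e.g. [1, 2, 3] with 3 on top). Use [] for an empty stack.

Answer: [0, 16]

Derivation:
After 'push -5': [-5]
After 'dup': [-5, -5]
After 'gt': [0]
After 'push 11': [0, 11]
After 'div': [0]
After 'dup': [0, 0]
After 'gt': [0]
After 'push 16': [0, 16]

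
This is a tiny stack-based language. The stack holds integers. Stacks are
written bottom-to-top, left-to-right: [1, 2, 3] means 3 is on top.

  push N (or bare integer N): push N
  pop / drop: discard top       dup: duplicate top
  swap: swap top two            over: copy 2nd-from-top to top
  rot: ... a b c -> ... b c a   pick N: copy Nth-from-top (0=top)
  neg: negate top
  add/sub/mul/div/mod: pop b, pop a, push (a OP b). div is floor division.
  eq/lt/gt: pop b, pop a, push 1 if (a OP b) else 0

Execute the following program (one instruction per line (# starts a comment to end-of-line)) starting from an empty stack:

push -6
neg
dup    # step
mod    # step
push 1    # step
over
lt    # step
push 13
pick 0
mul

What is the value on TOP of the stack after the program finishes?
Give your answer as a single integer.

Answer: 169

Derivation:
After 'push -6': [-6]
After 'neg': [6]
After 'dup': [6, 6]
After 'mod': [0]
After 'push 1': [0, 1]
After 'over': [0, 1, 0]
After 'lt': [0, 0]
After 'push 13': [0, 0, 13]
After 'pick 0': [0, 0, 13, 13]
After 'mul': [0, 0, 169]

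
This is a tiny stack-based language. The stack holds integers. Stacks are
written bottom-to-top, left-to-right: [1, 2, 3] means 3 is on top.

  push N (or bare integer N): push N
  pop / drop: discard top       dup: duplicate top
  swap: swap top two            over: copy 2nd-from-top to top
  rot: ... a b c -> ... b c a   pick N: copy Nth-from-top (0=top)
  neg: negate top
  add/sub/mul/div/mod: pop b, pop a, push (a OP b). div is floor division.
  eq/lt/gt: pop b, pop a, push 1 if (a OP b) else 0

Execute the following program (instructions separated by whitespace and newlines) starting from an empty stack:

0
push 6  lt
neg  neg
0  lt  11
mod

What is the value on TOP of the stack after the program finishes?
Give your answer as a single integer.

After 'push 0': [0]
After 'push 6': [0, 6]
After 'lt': [1]
After 'neg': [-1]
After 'neg': [1]
After 'push 0': [1, 0]
After 'lt': [0]
After 'push 11': [0, 11]
After 'mod': [0]

Answer: 0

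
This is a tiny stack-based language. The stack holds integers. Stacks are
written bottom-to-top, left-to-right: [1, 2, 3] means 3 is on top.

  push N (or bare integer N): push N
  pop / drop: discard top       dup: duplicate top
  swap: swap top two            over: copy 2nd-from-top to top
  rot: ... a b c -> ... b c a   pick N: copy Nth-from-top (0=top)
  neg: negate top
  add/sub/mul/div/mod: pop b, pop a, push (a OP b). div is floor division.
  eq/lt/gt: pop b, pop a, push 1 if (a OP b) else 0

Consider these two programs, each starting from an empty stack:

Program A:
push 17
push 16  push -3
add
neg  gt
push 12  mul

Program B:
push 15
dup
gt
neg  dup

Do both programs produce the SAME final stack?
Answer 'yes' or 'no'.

Program A trace:
  After 'push 17': [17]
  After 'push 16': [17, 16]
  After 'push -3': [17, 16, -3]
  After 'add': [17, 13]
  After 'neg': [17, -13]
  After 'gt': [1]
  After 'push 12': [1, 12]
  After 'mul': [12]
Program A final stack: [12]

Program B trace:
  After 'push 15': [15]
  After 'dup': [15, 15]
  After 'gt': [0]
  After 'neg': [0]
  After 'dup': [0, 0]
Program B final stack: [0, 0]
Same: no

Answer: no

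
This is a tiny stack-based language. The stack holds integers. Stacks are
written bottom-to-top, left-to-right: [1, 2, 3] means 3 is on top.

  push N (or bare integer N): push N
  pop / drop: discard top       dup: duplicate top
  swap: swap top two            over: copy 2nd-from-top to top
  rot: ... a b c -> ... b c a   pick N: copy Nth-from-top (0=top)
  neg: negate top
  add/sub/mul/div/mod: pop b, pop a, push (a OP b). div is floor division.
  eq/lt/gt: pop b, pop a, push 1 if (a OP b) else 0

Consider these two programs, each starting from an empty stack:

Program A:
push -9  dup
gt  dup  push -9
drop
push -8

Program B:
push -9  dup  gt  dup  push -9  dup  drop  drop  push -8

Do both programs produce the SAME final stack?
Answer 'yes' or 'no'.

Program A trace:
  After 'push -9': [-9]
  After 'dup': [-9, -9]
  After 'gt': [0]
  After 'dup': [0, 0]
  After 'push -9': [0, 0, -9]
  After 'drop': [0, 0]
  After 'push -8': [0, 0, -8]
Program A final stack: [0, 0, -8]

Program B trace:
  After 'push -9': [-9]
  After 'dup': [-9, -9]
  After 'gt': [0]
  After 'dup': [0, 0]
  After 'push -9': [0, 0, -9]
  After 'dup': [0, 0, -9, -9]
  After 'drop': [0, 0, -9]
  After 'drop': [0, 0]
  After 'push -8': [0, 0, -8]
Program B final stack: [0, 0, -8]
Same: yes

Answer: yes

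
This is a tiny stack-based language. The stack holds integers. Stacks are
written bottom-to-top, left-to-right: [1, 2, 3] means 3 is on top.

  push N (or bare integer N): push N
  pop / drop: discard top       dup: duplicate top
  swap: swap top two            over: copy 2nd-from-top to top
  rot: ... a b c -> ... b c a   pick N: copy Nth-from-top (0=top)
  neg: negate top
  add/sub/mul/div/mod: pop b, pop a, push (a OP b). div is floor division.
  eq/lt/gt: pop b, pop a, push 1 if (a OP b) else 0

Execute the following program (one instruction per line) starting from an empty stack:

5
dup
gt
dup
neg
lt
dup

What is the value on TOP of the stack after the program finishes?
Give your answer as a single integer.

Answer: 0

Derivation:
After 'push 5': [5]
After 'dup': [5, 5]
After 'gt': [0]
After 'dup': [0, 0]
After 'neg': [0, 0]
After 'lt': [0]
After 'dup': [0, 0]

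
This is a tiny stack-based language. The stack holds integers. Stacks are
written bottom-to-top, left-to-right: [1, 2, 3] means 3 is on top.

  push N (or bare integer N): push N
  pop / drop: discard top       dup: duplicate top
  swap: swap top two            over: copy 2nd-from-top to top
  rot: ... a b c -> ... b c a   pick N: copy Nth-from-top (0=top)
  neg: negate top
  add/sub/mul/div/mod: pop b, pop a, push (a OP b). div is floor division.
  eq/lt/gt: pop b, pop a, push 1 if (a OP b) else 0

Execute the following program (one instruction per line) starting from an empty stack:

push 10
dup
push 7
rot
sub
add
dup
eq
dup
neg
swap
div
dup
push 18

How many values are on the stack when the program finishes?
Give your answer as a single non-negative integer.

After 'push 10': stack = [10] (depth 1)
After 'dup': stack = [10, 10] (depth 2)
After 'push 7': stack = [10, 10, 7] (depth 3)
After 'rot': stack = [10, 7, 10] (depth 3)
After 'sub': stack = [10, -3] (depth 2)
After 'add': stack = [7] (depth 1)
After 'dup': stack = [7, 7] (depth 2)
After 'eq': stack = [1] (depth 1)
After 'dup': stack = [1, 1] (depth 2)
After 'neg': stack = [1, -1] (depth 2)
After 'swap': stack = [-1, 1] (depth 2)
After 'div': stack = [-1] (depth 1)
After 'dup': stack = [-1, -1] (depth 2)
After 'push 18': stack = [-1, -1, 18] (depth 3)

Answer: 3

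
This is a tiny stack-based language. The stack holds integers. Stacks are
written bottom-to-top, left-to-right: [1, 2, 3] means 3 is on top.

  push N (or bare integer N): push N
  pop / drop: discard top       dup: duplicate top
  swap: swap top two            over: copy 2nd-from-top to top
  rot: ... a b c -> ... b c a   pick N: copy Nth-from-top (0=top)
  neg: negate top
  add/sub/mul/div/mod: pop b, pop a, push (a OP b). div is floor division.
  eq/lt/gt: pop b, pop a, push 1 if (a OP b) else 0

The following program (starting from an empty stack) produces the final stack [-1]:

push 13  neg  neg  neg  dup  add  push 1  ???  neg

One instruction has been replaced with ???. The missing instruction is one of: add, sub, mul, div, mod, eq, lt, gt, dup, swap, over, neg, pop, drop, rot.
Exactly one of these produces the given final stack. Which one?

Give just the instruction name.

Stack before ???: [-26, 1]
Stack after ???:  [1]
The instruction that transforms [-26, 1] -> [1] is: lt

Answer: lt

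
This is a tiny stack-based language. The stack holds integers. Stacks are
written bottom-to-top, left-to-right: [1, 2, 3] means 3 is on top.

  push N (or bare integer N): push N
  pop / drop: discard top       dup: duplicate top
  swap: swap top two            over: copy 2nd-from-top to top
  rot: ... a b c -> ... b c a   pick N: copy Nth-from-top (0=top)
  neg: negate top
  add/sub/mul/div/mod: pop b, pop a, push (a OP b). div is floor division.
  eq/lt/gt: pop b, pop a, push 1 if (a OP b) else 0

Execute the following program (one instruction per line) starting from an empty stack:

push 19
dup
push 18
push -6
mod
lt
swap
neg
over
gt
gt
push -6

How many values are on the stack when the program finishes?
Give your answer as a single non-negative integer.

After 'push 19': stack = [19] (depth 1)
After 'dup': stack = [19, 19] (depth 2)
After 'push 18': stack = [19, 19, 18] (depth 3)
After 'push -6': stack = [19, 19, 18, -6] (depth 4)
After 'mod': stack = [19, 19, 0] (depth 3)
After 'lt': stack = [19, 0] (depth 2)
After 'swap': stack = [0, 19] (depth 2)
After 'neg': stack = [0, -19] (depth 2)
After 'over': stack = [0, -19, 0] (depth 3)
After 'gt': stack = [0, 0] (depth 2)
After 'gt': stack = [0] (depth 1)
After 'push -6': stack = [0, -6] (depth 2)

Answer: 2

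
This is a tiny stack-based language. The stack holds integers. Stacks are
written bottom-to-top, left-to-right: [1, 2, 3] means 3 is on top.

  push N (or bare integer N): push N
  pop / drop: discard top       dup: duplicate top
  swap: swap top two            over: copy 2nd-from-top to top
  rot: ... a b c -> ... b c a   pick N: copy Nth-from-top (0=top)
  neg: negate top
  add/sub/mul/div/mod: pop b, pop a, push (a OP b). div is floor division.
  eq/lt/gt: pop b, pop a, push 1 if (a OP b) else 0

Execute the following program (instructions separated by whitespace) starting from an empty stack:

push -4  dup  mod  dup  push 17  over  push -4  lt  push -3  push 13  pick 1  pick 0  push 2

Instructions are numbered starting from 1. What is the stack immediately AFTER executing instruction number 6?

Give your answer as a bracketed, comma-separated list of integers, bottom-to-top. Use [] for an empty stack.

Step 1 ('push -4'): [-4]
Step 2 ('dup'): [-4, -4]
Step 3 ('mod'): [0]
Step 4 ('dup'): [0, 0]
Step 5 ('push 17'): [0, 0, 17]
Step 6 ('over'): [0, 0, 17, 0]

Answer: [0, 0, 17, 0]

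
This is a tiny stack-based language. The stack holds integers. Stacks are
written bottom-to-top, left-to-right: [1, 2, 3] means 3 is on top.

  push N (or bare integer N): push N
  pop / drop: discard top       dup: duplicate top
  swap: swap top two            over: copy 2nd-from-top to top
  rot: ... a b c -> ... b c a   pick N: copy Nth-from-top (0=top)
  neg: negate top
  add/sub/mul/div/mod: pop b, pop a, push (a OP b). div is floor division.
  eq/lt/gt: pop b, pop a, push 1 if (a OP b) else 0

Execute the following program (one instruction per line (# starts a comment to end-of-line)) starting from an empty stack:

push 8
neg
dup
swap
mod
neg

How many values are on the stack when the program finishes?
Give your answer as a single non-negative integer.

Answer: 1

Derivation:
After 'push 8': stack = [8] (depth 1)
After 'neg': stack = [-8] (depth 1)
After 'dup': stack = [-8, -8] (depth 2)
After 'swap': stack = [-8, -8] (depth 2)
After 'mod': stack = [0] (depth 1)
After 'neg': stack = [0] (depth 1)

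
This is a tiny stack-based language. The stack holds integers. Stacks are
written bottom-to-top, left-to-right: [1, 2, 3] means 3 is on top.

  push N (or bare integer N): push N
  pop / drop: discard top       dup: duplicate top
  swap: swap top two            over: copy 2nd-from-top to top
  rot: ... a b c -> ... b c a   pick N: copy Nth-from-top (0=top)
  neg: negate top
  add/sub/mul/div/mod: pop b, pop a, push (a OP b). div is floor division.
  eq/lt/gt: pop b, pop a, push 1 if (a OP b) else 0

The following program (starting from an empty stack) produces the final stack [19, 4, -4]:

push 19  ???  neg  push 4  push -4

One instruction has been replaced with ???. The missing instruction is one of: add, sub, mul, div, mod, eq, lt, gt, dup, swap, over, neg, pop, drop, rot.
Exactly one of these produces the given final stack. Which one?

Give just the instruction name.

Answer: neg

Derivation:
Stack before ???: [19]
Stack after ???:  [-19]
The instruction that transforms [19] -> [-19] is: neg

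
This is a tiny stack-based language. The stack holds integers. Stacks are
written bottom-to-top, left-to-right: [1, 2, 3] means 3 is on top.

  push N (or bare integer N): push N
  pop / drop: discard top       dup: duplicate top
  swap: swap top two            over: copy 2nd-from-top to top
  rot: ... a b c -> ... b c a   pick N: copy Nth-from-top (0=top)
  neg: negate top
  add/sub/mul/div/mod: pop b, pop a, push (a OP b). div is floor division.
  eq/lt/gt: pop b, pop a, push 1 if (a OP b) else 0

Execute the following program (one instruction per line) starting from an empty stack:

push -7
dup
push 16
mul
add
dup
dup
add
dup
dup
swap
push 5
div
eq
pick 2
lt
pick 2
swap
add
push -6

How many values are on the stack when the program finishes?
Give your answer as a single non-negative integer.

After 'push -7': stack = [-7] (depth 1)
After 'dup': stack = [-7, -7] (depth 2)
After 'push 16': stack = [-7, -7, 16] (depth 3)
After 'mul': stack = [-7, -112] (depth 2)
After 'add': stack = [-119] (depth 1)
After 'dup': stack = [-119, -119] (depth 2)
After 'dup': stack = [-119, -119, -119] (depth 3)
After 'add': stack = [-119, -238] (depth 2)
After 'dup': stack = [-119, -238, -238] (depth 3)
After 'dup': stack = [-119, -238, -238, -238] (depth 4)
After 'swap': stack = [-119, -238, -238, -238] (depth 4)
After 'push 5': stack = [-119, -238, -238, -238, 5] (depth 5)
After 'div': stack = [-119, -238, -238, -48] (depth 4)
After 'eq': stack = [-119, -238, 0] (depth 3)
After 'pick 2': stack = [-119, -238, 0, -119] (depth 4)
After 'lt': stack = [-119, -238, 0] (depth 3)
After 'pick 2': stack = [-119, -238, 0, -119] (depth 4)
After 'swap': stack = [-119, -238, -119, 0] (depth 4)
After 'add': stack = [-119, -238, -119] (depth 3)
After 'push -6': stack = [-119, -238, -119, -6] (depth 4)

Answer: 4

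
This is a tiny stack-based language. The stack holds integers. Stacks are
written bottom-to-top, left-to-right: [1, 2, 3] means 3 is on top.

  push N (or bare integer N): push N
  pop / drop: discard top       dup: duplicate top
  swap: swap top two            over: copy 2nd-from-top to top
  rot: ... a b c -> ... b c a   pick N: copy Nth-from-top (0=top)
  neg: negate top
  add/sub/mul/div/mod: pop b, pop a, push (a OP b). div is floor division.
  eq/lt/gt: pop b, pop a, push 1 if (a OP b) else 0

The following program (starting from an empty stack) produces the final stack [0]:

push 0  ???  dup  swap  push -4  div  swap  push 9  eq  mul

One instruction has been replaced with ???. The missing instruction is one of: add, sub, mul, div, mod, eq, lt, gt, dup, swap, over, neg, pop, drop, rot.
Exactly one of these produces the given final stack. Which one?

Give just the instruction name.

Stack before ???: [0]
Stack after ???:  [0]
The instruction that transforms [0] -> [0] is: neg

Answer: neg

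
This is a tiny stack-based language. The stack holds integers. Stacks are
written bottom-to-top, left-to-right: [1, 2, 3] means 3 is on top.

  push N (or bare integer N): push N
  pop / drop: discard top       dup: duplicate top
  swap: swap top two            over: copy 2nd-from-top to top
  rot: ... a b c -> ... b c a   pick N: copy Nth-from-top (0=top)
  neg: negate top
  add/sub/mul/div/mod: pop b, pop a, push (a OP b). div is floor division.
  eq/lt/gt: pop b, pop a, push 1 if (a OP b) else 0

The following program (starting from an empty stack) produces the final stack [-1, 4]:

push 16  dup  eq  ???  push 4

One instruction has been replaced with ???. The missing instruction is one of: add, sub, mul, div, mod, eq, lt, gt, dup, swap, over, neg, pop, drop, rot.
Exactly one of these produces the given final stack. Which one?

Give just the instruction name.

Stack before ???: [1]
Stack after ???:  [-1]
The instruction that transforms [1] -> [-1] is: neg

Answer: neg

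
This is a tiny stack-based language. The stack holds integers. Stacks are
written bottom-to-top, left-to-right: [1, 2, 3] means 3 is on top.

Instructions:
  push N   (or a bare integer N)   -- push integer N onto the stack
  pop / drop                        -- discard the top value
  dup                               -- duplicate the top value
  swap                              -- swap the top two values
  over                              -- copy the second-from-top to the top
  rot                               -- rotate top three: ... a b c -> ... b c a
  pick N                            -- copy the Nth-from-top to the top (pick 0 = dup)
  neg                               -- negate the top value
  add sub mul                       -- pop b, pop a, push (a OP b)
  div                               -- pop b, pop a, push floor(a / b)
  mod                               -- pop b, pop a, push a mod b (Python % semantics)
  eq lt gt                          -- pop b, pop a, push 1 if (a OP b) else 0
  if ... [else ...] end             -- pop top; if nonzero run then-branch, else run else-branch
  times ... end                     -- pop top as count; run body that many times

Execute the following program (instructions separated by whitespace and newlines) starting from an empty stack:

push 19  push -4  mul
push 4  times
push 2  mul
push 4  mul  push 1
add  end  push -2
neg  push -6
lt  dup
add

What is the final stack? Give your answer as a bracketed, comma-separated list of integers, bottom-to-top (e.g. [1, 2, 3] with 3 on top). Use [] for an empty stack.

Answer: [-310711, 0]

Derivation:
After 'push 19': [19]
After 'push -4': [19, -4]
After 'mul': [-76]
After 'push 4': [-76, 4]
After 'times': [-76]
After 'push 2': [-76, 2]
After 'mul': [-152]
After 'push 4': [-152, 4]
After 'mul': [-608]
After 'push 1': [-608, 1]
After 'add': [-607]
After 'push 2': [-607, 2]
  ...
After 'push 2': [-38839, 2]
After 'mul': [-77678]
After 'push 4': [-77678, 4]
After 'mul': [-310712]
After 'push 1': [-310712, 1]
After 'add': [-310711]
After 'push -2': [-310711, -2]
After 'neg': [-310711, 2]
After 'push -6': [-310711, 2, -6]
After 'lt': [-310711, 0]
After 'dup': [-310711, 0, 0]
After 'add': [-310711, 0]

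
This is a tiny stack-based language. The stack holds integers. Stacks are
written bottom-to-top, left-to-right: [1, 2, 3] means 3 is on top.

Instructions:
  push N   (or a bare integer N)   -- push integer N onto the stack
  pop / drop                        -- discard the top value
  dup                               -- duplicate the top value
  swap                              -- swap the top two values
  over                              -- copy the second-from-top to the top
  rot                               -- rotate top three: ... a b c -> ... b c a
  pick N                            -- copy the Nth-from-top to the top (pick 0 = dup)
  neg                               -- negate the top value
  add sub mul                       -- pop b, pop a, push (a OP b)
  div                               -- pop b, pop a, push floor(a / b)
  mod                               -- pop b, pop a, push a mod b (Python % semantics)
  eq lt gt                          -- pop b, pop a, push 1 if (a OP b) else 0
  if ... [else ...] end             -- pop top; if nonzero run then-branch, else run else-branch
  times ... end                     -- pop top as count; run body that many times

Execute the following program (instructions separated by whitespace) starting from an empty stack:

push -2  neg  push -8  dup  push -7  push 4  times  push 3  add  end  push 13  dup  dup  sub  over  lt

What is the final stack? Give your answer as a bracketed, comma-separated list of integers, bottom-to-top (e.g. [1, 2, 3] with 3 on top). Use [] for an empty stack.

Answer: [2, -8, -8, 5, 13, 1]

Derivation:
After 'push -2': [-2]
After 'neg': [2]
After 'push -8': [2, -8]
After 'dup': [2, -8, -8]
After 'push -7': [2, -8, -8, -7]
After 'push 4': [2, -8, -8, -7, 4]
After 'times': [2, -8, -8, -7]
After 'push 3': [2, -8, -8, -7, 3]
After 'add': [2, -8, -8, -4]
After 'push 3': [2, -8, -8, -4, 3]
After 'add': [2, -8, -8, -1]
After 'push 3': [2, -8, -8, -1, 3]
After 'add': [2, -8, -8, 2]
After 'push 3': [2, -8, -8, 2, 3]
After 'add': [2, -8, -8, 5]
After 'push 13': [2, -8, -8, 5, 13]
After 'dup': [2, -8, -8, 5, 13, 13]
After 'dup': [2, -8, -8, 5, 13, 13, 13]
After 'sub': [2, -8, -8, 5, 13, 0]
After 'over': [2, -8, -8, 5, 13, 0, 13]
After 'lt': [2, -8, -8, 5, 13, 1]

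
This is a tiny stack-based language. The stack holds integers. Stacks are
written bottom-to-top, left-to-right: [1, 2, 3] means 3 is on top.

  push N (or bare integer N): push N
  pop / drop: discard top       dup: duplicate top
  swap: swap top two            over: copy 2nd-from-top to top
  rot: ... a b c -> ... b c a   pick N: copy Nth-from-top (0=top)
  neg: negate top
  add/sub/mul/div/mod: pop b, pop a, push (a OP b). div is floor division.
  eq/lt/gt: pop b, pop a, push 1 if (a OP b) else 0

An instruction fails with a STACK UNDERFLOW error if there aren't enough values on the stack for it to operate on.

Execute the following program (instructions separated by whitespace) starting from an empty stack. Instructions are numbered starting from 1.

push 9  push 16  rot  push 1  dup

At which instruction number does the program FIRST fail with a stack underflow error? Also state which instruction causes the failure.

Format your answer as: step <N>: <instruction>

Step 1 ('push 9'): stack = [9], depth = 1
Step 2 ('push 16'): stack = [9, 16], depth = 2
Step 3 ('rot'): needs 3 value(s) but depth is 2 — STACK UNDERFLOW

Answer: step 3: rot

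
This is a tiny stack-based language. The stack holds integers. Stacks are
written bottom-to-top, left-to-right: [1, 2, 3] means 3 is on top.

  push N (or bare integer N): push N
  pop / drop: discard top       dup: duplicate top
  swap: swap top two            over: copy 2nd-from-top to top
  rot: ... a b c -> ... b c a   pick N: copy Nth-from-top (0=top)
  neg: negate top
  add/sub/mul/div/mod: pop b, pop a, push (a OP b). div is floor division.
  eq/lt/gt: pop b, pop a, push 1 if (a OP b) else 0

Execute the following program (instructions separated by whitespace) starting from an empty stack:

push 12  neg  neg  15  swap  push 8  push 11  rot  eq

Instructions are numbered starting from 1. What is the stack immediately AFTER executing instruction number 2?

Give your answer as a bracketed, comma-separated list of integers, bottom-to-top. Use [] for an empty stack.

Answer: [-12]

Derivation:
Step 1 ('push 12'): [12]
Step 2 ('neg'): [-12]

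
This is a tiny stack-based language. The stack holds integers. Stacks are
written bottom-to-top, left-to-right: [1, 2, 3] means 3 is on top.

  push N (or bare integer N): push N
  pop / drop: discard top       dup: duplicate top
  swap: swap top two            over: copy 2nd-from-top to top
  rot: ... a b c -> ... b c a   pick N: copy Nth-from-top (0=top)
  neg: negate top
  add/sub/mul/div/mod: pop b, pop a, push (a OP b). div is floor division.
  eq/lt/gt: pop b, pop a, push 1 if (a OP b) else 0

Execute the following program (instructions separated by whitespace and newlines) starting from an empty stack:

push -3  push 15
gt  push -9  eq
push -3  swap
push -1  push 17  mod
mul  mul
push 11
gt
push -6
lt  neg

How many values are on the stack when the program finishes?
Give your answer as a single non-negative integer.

Answer: 1

Derivation:
After 'push -3': stack = [-3] (depth 1)
After 'push 15': stack = [-3, 15] (depth 2)
After 'gt': stack = [0] (depth 1)
After 'push -9': stack = [0, -9] (depth 2)
After 'eq': stack = [0] (depth 1)
After 'push -3': stack = [0, -3] (depth 2)
After 'swap': stack = [-3, 0] (depth 2)
After 'push -1': stack = [-3, 0, -1] (depth 3)
After 'push 17': stack = [-3, 0, -1, 17] (depth 4)
After 'mod': stack = [-3, 0, 16] (depth 3)
After 'mul': stack = [-3, 0] (depth 2)
After 'mul': stack = [0] (depth 1)
After 'push 11': stack = [0, 11] (depth 2)
After 'gt': stack = [0] (depth 1)
After 'push -6': stack = [0, -6] (depth 2)
After 'lt': stack = [0] (depth 1)
After 'neg': stack = [0] (depth 1)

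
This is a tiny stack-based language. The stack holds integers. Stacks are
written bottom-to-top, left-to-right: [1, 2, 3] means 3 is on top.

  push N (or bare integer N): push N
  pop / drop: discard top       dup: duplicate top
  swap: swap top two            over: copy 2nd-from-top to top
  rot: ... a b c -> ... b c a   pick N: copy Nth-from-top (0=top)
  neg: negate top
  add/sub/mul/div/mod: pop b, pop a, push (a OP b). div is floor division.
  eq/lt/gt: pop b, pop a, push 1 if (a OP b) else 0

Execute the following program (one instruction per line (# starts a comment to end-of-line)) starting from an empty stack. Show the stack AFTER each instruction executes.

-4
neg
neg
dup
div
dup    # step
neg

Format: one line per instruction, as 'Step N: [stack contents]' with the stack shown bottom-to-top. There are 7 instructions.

Step 1: [-4]
Step 2: [4]
Step 3: [-4]
Step 4: [-4, -4]
Step 5: [1]
Step 6: [1, 1]
Step 7: [1, -1]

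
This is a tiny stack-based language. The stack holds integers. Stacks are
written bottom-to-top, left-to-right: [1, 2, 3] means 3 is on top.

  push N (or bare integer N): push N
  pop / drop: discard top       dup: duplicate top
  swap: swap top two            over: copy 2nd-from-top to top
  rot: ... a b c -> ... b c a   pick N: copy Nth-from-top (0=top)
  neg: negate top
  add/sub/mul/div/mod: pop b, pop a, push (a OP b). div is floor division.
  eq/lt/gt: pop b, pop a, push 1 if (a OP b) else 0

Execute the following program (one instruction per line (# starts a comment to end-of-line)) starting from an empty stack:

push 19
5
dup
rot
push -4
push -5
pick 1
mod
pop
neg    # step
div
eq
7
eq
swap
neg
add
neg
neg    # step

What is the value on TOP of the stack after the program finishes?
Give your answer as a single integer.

Answer: -5

Derivation:
After 'push 19': [19]
After 'push 5': [19, 5]
After 'dup': [19, 5, 5]
After 'rot': [5, 5, 19]
After 'push -4': [5, 5, 19, -4]
After 'push -5': [5, 5, 19, -4, -5]
After 'pick 1': [5, 5, 19, -4, -5, -4]
After 'mod': [5, 5, 19, -4, -1]
After 'pop': [5, 5, 19, -4]
After 'neg': [5, 5, 19, 4]
After 'div': [5, 5, 4]
After 'eq': [5, 0]
After 'push 7': [5, 0, 7]
After 'eq': [5, 0]
After 'swap': [0, 5]
After 'neg': [0, -5]
After 'add': [-5]
After 'neg': [5]
After 'neg': [-5]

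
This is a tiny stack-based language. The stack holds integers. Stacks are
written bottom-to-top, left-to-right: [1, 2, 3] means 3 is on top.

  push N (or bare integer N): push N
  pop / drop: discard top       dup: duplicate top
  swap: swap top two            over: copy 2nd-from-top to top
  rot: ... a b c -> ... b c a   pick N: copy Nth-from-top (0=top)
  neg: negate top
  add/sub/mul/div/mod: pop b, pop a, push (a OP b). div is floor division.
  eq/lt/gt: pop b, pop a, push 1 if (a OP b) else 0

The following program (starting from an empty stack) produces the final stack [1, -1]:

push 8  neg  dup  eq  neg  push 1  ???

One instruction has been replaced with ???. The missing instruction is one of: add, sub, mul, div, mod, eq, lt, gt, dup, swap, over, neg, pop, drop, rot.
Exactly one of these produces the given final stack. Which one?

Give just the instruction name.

Stack before ???: [-1, 1]
Stack after ???:  [1, -1]
The instruction that transforms [-1, 1] -> [1, -1] is: swap

Answer: swap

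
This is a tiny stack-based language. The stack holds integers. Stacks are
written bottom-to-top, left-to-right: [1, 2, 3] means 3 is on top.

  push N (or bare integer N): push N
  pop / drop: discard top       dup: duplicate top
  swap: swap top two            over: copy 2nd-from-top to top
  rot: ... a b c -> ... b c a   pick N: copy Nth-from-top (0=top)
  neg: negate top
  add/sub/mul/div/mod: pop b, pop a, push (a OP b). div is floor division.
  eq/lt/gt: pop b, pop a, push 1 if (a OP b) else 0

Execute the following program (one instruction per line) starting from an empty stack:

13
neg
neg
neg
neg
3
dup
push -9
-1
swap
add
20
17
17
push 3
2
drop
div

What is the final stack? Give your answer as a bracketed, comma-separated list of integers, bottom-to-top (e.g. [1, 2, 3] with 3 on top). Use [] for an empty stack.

Answer: [13, 3, 3, -10, 20, 17, 5]

Derivation:
After 'push 13': [13]
After 'neg': [-13]
After 'neg': [13]
After 'neg': [-13]
After 'neg': [13]
After 'push 3': [13, 3]
After 'dup': [13, 3, 3]
After 'push -9': [13, 3, 3, -9]
After 'push -1': [13, 3, 3, -9, -1]
After 'swap': [13, 3, 3, -1, -9]
After 'add': [13, 3, 3, -10]
After 'push 20': [13, 3, 3, -10, 20]
After 'push 17': [13, 3, 3, -10, 20, 17]
After 'push 17': [13, 3, 3, -10, 20, 17, 17]
After 'push 3': [13, 3, 3, -10, 20, 17, 17, 3]
After 'push 2': [13, 3, 3, -10, 20, 17, 17, 3, 2]
After 'drop': [13, 3, 3, -10, 20, 17, 17, 3]
After 'div': [13, 3, 3, -10, 20, 17, 5]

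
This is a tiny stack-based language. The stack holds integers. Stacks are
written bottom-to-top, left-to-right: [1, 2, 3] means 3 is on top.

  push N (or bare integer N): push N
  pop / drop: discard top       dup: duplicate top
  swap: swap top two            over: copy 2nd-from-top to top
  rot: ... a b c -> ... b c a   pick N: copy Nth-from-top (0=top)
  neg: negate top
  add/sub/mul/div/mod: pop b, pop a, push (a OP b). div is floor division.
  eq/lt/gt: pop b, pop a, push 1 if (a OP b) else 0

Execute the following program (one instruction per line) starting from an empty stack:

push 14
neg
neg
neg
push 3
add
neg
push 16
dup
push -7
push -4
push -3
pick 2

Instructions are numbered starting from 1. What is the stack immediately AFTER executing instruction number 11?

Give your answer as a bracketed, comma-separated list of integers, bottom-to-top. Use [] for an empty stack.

Answer: [11, 16, 16, -7, -4]

Derivation:
Step 1 ('push 14'): [14]
Step 2 ('neg'): [-14]
Step 3 ('neg'): [14]
Step 4 ('neg'): [-14]
Step 5 ('push 3'): [-14, 3]
Step 6 ('add'): [-11]
Step 7 ('neg'): [11]
Step 8 ('push 16'): [11, 16]
Step 9 ('dup'): [11, 16, 16]
Step 10 ('push -7'): [11, 16, 16, -7]
Step 11 ('push -4'): [11, 16, 16, -7, -4]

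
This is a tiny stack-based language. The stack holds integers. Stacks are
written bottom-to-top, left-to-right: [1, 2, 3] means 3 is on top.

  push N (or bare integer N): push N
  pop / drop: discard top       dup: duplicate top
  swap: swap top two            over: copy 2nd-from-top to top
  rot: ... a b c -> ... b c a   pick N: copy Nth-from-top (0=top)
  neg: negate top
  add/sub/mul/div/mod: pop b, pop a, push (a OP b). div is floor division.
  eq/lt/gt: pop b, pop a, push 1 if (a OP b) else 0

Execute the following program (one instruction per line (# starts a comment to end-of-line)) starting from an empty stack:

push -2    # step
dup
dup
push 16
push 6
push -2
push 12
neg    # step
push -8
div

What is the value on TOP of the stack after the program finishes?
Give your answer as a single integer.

After 'push -2': [-2]
After 'dup': [-2, -2]
After 'dup': [-2, -2, -2]
After 'push 16': [-2, -2, -2, 16]
After 'push 6': [-2, -2, -2, 16, 6]
After 'push -2': [-2, -2, -2, 16, 6, -2]
After 'push 12': [-2, -2, -2, 16, 6, -2, 12]
After 'neg': [-2, -2, -2, 16, 6, -2, -12]
After 'push -8': [-2, -2, -2, 16, 6, -2, -12, -8]
After 'div': [-2, -2, -2, 16, 6, -2, 1]

Answer: 1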